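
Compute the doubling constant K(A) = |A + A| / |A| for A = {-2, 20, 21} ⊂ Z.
K = |A + A| / |A| = 6/3 = 2

Enumerate A + A = {a + b : a, b ∈ A}. With |A| = 3, there are |A|^2 = 9 ordered sum pairs; collecting distinct values, A + A = {-4, 18, 19, 40, 41, 42}, so |A + A| = 6. Thus K = 6/3 = 2. For comparison, the minimum possible |A + A| over all 3-element sets is 2·3 − 1 = 5 (so min K = 5/3), attained only by arithmetic progressions.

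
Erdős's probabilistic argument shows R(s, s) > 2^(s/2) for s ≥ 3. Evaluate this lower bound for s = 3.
2^(3/2) = 2.8284; so R(3, 3) > 2.8284

Colour each edge of K_n uniformly at random with red/blue. The expected number of monochromatic K_3 is C(n, 3) · 2 · 2^(−C(3,2)). If C(n, 3) · 2^(1 − C(3,2)) < 1, then with positive probability no monochromatic K_3 exists, so R(3, 3) > n. The standard estimate C(n, 3) ≤ n^3/3! shows this inequality holds whenever n ≤ 2^(3/2) (since 3! · 2^(C(3,2) − 1) > 2^(3^2/2) ≥ n^3). Hence R(3, 3) > 2^(3/2) = 2.8284.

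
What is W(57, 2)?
W(57, 2) = 57 + 1 = 58

A 2-term AP is any pair of integers, so a monochromatic 2-AP exists iff some colour is used at least twice. With 57 colours, the colouring i ↦ i on {1, ..., 57} uses each colour once, avoiding any monochromatic pair, so W(57, 2) > 57. For {1, ..., 58}, pigeonhole forces two integers of the same colour, which form a monochromatic 2-AP. Hence W(57, 2) = 58.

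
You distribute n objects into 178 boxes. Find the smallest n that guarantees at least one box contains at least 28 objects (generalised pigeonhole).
n = (28 − 1)·178 + 1 = 4807

By the generalised pigeonhole principle, to guarantee some box contains ≥ r objects we need more than (r − 1) · k objects total. Threshold: n = (r − 1) · k + 1. With r = 28 and k = 178: n = 27 · 178 + 1 = 4806 + 1 = 4807. For n = 4806 = 27 · 178, we can put exactly 27 objects in every box, avoiding 28 in any single one — so 4807 is tight.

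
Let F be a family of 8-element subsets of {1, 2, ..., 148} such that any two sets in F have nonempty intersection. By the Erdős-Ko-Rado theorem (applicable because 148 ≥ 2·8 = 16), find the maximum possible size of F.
max |F| = C(147, 7) = 254573763444

The Erdős-Ko-Rado theorem states: for n ≥ 2k, an intersecting family of k-subsets of an n-element set has size at most C(n − 1, k − 1), with equality for 'star' families {A ⊆ [n] : |A| = k, i ∈ A} (fix an element i). For n = 148, k = 8: C(147, 7) = 254573763444.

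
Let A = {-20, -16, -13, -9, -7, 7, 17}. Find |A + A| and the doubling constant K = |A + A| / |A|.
K = |A + A| / |A| = 27/7

Enumerate A + A = {a + b : a, b ∈ A}. With |A| = 7, there are |A|^2 = 49 ordered sum pairs; collecting distinct values, A + A = {-40, -36, -33, -32, -29, -27, -26, -25, -23, -22, -20, -18, -16, -14, -13, -9, -6, -3, -2, 0, 1, 4, 8, 10, 14, 24, 34}, so |A + A| = 27. Thus K = 27/7. For comparison, the minimum possible |A + A| over all 7-element sets is 2·7 − 1 = 13 (so min K = 13/7), attained only by arithmetic progressions.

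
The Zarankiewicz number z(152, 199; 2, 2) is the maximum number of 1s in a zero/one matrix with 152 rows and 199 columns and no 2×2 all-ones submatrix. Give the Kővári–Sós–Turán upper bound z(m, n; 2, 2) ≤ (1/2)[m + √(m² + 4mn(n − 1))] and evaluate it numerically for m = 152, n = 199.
z(152, 199; 2, 2) ≤ (1/2)[152 + √(152² + 4·152·199·198)] = (1/2)[152 + √23979520] = 2524.4444

Kővári–Sós–Turán: let r_1, ..., r_152 be the row sums and z = Σ r_i the total number of 1s. Each pair of columns can share at most one row with both entries 1 (else a 2×2 all-ones block appears), so Σ_i C(r_i, 2) ≤ C(199, 2) = 19701. By convexity Σ_i C(r_i, 2) ≥ 152·C(z/152, 2) = z(z − 152)/(2·152), giving z² − 152z − 152·199·198 ≤ 0 and hence z ≤ (1/2)[152 + √(23104 + 4·5989104)] = (1/2)[152 + √23979520] ≈ (1/2)(152 + 4896.8888) = 2524.4444.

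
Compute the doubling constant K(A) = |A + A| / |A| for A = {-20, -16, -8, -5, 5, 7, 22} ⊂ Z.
K = |A + A| / |A| = 25/7

Enumerate A + A = {a + b : a, b ∈ A}. With |A| = 7, there are |A|^2 = 49 ordered sum pairs; collecting distinct values, A + A = {-40, -36, -32, -28, -25, -24, -21, -16, -15, -13, -11, -10, -9, -3, -1, 0, 2, 6, 10, 12, 14, 17, 27, 29, 44}, so |A + A| = 25. Thus K = 25/7. For comparison, the minimum possible |A + A| over all 7-element sets is 2·7 − 1 = 13 (so min K = 13/7), attained only by arithmetic progressions.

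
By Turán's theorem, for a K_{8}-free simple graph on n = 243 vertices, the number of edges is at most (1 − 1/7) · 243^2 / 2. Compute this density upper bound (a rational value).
Turán density bound = (6/7) · 243^2/2 = 177147/7 ≈ 25306.7143

Turán's theorem: ex(n, K_{r+1}) is achieved by the complete r-partite Turán graph T(n, r) with parts as balanced as possible, and is at most (1 − 1/r) · n^2/2. For r = 7, n = 243: the density bound is (6/7) · 59049/2 = 177147/7 ≈ 25306.7143. The integer-valued extremum is e(T(243, 7)) = 25306, which is strictly less than the density bound 177147/7 since 7 ∤ 243 (the parts of T(243, 7) cannot all be equal).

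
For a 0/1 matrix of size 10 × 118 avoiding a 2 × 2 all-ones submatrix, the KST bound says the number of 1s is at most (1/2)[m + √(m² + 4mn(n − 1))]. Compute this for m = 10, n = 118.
z(10, 118; 2, 2) ≤ (1/2)[10 + √(10² + 4·10·118·117)] = (1/2)[10 + √552340] = 376.5979

Kővári–Sós–Turán: let r_1, ..., r_10 be the row sums and z = Σ r_i the total number of 1s. Each pair of columns can share at most one row with both entries 1 (else a 2×2 all-ones block appears), so Σ_i C(r_i, 2) ≤ C(118, 2) = 6903. By convexity Σ_i C(r_i, 2) ≥ 10·C(z/10, 2) = z(z − 10)/(2·10), giving z² − 10z − 10·118·117 ≤ 0 and hence z ≤ (1/2)[10 + √(100 + 4·138060)] = (1/2)[10 + √552340] ≈ (1/2)(10 + 743.1958) = 376.5979.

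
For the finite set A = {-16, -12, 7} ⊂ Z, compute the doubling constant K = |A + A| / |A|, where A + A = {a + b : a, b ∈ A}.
K = |A + A| / |A| = 6/3 = 2

Enumerate A + A = {a + b : a, b ∈ A}. With |A| = 3, there are |A|^2 = 9 ordered sum pairs; collecting distinct values, A + A = {-32, -28, -24, -9, -5, 14}, so |A + A| = 6. Thus K = 6/3 = 2. For comparison, the minimum possible |A + A| over all 3-element sets is 2·3 − 1 = 5 (so min K = 5/3), attained only by arithmetic progressions.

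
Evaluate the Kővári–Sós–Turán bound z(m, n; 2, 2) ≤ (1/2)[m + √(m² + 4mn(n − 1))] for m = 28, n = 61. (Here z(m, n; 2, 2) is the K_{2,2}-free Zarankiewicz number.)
z(28, 61; 2, 2) ≤ (1/2)[28 + √(28² + 4·28·61·60)] = (1/2)[28 + √410704] = 334.431

Kővári–Sós–Turán: let r_1, ..., r_28 be the row sums and z = Σ r_i the total number of 1s. Each pair of columns can share at most one row with both entries 1 (else a 2×2 all-ones block appears), so Σ_i C(r_i, 2) ≤ C(61, 2) = 1830. By convexity Σ_i C(r_i, 2) ≥ 28·C(z/28, 2) = z(z − 28)/(2·28), giving z² − 28z − 28·61·60 ≤ 0 and hence z ≤ (1/2)[28 + √(784 + 4·102480)] = (1/2)[28 + √410704] ≈ (1/2)(28 + 640.8619) = 334.431.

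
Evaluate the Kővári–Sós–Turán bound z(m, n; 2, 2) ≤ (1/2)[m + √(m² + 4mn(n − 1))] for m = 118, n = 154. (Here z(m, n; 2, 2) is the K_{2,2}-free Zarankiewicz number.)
z(118, 154; 2, 2) ≤ (1/2)[118 + √(118² + 4·118·154·153)] = (1/2)[118 + √11135188] = 1727.4715

Kővári–Sós–Turán: let r_1, ..., r_118 be the row sums and z = Σ r_i the total number of 1s. Each pair of columns can share at most one row with both entries 1 (else a 2×2 all-ones block appears), so Σ_i C(r_i, 2) ≤ C(154, 2) = 11781. By convexity Σ_i C(r_i, 2) ≥ 118·C(z/118, 2) = z(z − 118)/(2·118), giving z² − 118z − 118·154·153 ≤ 0 and hence z ≤ (1/2)[118 + √(13924 + 4·2780316)] = (1/2)[118 + √11135188] ≈ (1/2)(118 + 3336.9429) = 1727.4715.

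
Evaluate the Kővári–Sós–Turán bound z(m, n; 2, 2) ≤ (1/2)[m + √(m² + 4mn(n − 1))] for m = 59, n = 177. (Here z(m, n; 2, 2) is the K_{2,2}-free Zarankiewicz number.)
z(59, 177; 2, 2) ≤ (1/2)[59 + √(59² + 4·59·177·176)] = (1/2)[59 + √7355353] = 1385.5377

Kővári–Sós–Turán: let r_1, ..., r_59 be the row sums and z = Σ r_i the total number of 1s. Each pair of columns can share at most one row with both entries 1 (else a 2×2 all-ones block appears), so Σ_i C(r_i, 2) ≤ C(177, 2) = 15576. By convexity Σ_i C(r_i, 2) ≥ 59·C(z/59, 2) = z(z − 59)/(2·59), giving z² − 59z − 59·177·176 ≤ 0 and hence z ≤ (1/2)[59 + √(3481 + 4·1837968)] = (1/2)[59 + √7355353] ≈ (1/2)(59 + 2712.0754) = 1385.5377.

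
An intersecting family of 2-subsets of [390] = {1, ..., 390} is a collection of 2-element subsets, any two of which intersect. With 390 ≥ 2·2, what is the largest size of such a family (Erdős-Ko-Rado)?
max |F| = C(389, 1) = 389

The Erdős-Ko-Rado theorem states: for n ≥ 2k, an intersecting family of k-subsets of an n-element set has size at most C(n − 1, k − 1), with equality for 'star' families {A ⊆ [n] : |A| = k, i ∈ A} (fix an element i). For n = 390, k = 2: C(389, 1) = 389.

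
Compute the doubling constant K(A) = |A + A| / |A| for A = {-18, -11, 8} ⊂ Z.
K = |A + A| / |A| = 6/3 = 2

Enumerate A + A = {a + b : a, b ∈ A}. With |A| = 3, there are |A|^2 = 9 ordered sum pairs; collecting distinct values, A + A = {-36, -29, -22, -10, -3, 16}, so |A + A| = 6. Thus K = 6/3 = 2. For comparison, the minimum possible |A + A| over all 3-element sets is 2·3 − 1 = 5 (so min K = 5/3), attained only by arithmetic progressions.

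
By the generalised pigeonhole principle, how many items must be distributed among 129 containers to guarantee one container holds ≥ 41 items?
n = (41 − 1)·129 + 1 = 5161

By the generalised pigeonhole principle, to guarantee some box contains ≥ r objects we need more than (r − 1) · k objects total. Threshold: n = (r − 1) · k + 1. With r = 41 and k = 129: n = 40 · 129 + 1 = 5160 + 1 = 5161. For n = 5160 = 40 · 129, we can put exactly 40 objects in every box, avoiding 41 in any single one — so 5161 is tight.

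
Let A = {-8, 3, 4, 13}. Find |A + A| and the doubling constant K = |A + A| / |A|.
K = |A + A| / |A| = 10/4 = 5/2

Enumerate A + A = {a + b : a, b ∈ A}. With |A| = 4, there are |A|^2 = 16 ordered sum pairs; collecting distinct values, A + A = {-16, -5, -4, 5, 6, 7, 8, 16, 17, 26}, so |A + A| = 10. Thus K = 10/4 = 5/2. For comparison, the minimum possible |A + A| over all 4-element sets is 2·4 − 1 = 7 (so min K = 7/4), attained only by arithmetic progressions.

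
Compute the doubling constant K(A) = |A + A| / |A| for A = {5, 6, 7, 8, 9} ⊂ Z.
K = |A + A| / |A| = 9/5

Enumerate A + A = {a + b : a, b ∈ A}. With |A| = 5, there are |A|^2 = 25 ordered sum pairs; collecting distinct values, A + A = {10, 11, 12, 13, 14, 15, 16, 17, 18}, so |A + A| = 9. Thus K = 9/5. Here |A + A| = 2|A| − 1 = 9, the minimum possible — so K = 9/5 is minimal, which holds iff A is an arithmetic progression.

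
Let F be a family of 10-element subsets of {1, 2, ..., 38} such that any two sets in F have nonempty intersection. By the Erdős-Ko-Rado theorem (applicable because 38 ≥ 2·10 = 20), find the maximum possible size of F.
max |F| = C(37, 9) = 124403620

Erdős-Ko-Rado (1961): when n ≥ 2k, max |F| = C(n−1, k−1). The bound is attained by the star {A : i ∈ A} for any fixed i ∈ [n]. Here C(38−1, 10−1) = C(37, 9) = 124403620.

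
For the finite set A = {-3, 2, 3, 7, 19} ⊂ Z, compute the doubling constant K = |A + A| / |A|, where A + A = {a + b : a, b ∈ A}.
K = |A + A| / |A| = 14/5

Enumerate A + A = {a + b : a, b ∈ A}. With |A| = 5, there are |A|^2 = 25 ordered sum pairs; collecting distinct values, A + A = {-6, -1, 0, 4, 5, 6, 9, 10, 14, 16, 21, 22, 26, 38}, so |A + A| = 14. Thus K = 14/5. For comparison, the minimum possible |A + A| over all 5-element sets is 2·5 − 1 = 9 (so min K = 9/5), attained only by arithmetic progressions.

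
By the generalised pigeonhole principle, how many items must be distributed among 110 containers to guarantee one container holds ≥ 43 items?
n = (43 − 1)·110 + 1 = 4621

By the generalised pigeonhole principle, to guarantee some box contains ≥ r objects we need more than (r − 1) · k objects total. Threshold: n = (r − 1) · k + 1. With r = 43 and k = 110: n = 42 · 110 + 1 = 4620 + 1 = 4621. For n = 4620 = 42 · 110, we can put exactly 42 objects in every box, avoiding 43 in any single one — so 4621 is tight.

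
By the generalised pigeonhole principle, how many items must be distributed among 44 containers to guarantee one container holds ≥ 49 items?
n = (49 − 1)·44 + 1 = 2113

By the generalised pigeonhole principle, to guarantee some box contains ≥ r objects we need more than (r − 1) · k objects total. Threshold: n = (r − 1) · k + 1. With r = 49 and k = 44: n = 48 · 44 + 1 = 2112 + 1 = 2113. For n = 2112 = 48 · 44, we can put exactly 48 objects in every box, avoiding 49 in any single one — so 2113 is tight.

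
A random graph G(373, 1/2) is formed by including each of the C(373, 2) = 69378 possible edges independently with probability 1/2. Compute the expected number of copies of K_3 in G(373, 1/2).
E[# K_3] = C(373, 3) · (1/2)^C(3, 2) = 8579746 / 2^3 = 4289873/4 = 1072468.25

For each 3-subset S of vertices (there are C(373, 3) = 8579746 such S), let X_S = 1 if S induces a K_3 (all C(3, 2) = 3 edges present). Then P(X_S = 1) = (1/2)^3 = 1/8. By linearity of expectation, E[# K_3] = C(373, 3) · (1/2)^3 = 8579746 / 8 = 4289873/4 = 1072468.25.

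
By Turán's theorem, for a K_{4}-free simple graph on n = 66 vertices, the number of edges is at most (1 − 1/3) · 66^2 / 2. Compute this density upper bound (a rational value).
Turán density bound = (2/3) · 66^2/2 = 1452

Turán's theorem: ex(n, K_{r+1}) is achieved by the complete r-partite Turán graph T(n, r) with parts as balanced as possible, and is at most (1 − 1/r) · n^2/2. For r = 3, n = 66: the density bound is (2/3) · 4356/2 = 1452. Since 3 ∣ 66, the Turán graph T(66, 3) has parts of equal size 22, and its edge count e(T(66, 3)) = 1452 attains the density bound exactly.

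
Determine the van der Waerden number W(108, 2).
W(108, 2) = 108 + 1 = 109

A 2-term AP is any pair of integers, so a monochromatic 2-AP exists iff some colour is used at least twice. With 108 colours, the colouring i ↦ i on {1, ..., 108} uses each colour once, avoiding any monochromatic pair, so W(108, 2) > 108. For {1, ..., 109}, pigeonhole forces two integers of the same colour, which form a monochromatic 2-AP. Hence W(108, 2) = 109.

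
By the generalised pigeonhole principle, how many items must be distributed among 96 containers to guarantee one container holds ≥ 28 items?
n = (28 − 1)·96 + 1 = 2593

By the generalised pigeonhole principle, to guarantee some box contains ≥ r objects we need more than (r − 1) · k objects total. Threshold: n = (r − 1) · k + 1. With r = 28 and k = 96: n = 27 · 96 + 1 = 2592 + 1 = 2593. For n = 2592 = 27 · 96, we can put exactly 27 objects in every box, avoiding 28 in any single one — so 2593 is tight.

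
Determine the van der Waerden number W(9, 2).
W(9, 2) = 9 + 1 = 10

A 2-term AP is any pair of integers, so a monochromatic 2-AP exists iff some colour is used at least twice. With 9 colours, the colouring i ↦ i on {1, ..., 9} uses each colour once, avoiding any monochromatic pair, so W(9, 2) > 9. For {1, ..., 10}, pigeonhole forces two integers of the same colour, which form a monochromatic 2-AP. Hence W(9, 2) = 10.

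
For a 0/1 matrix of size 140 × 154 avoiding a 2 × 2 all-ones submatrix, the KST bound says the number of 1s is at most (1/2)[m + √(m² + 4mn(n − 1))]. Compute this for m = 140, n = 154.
z(140, 154; 2, 2) ≤ (1/2)[140 + √(140² + 4·140·154·153)] = (1/2)[140 + √13214320] = 1887.5753

Kővári–Sós–Turán: let r_1, ..., r_140 be the row sums and z = Σ r_i the total number of 1s. Each pair of columns can share at most one row with both entries 1 (else a 2×2 all-ones block appears), so Σ_i C(r_i, 2) ≤ C(154, 2) = 11781. By convexity Σ_i C(r_i, 2) ≥ 140·C(z/140, 2) = z(z − 140)/(2·140), giving z² − 140z − 140·154·153 ≤ 0 and hence z ≤ (1/2)[140 + √(19600 + 4·3298680)] = (1/2)[140 + √13214320] ≈ (1/2)(140 + 3635.1506) = 1887.5753.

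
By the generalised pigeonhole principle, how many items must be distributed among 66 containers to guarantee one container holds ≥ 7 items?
n = (7 − 1)·66 + 1 = 397

By the generalised pigeonhole principle, to guarantee some box contains ≥ r objects we need more than (r − 1) · k objects total. Threshold: n = (r − 1) · k + 1. With r = 7 and k = 66: n = 6 · 66 + 1 = 396 + 1 = 397. For n = 396 = 6 · 66, we can put exactly 6 objects in every box, avoiding 7 in any single one — so 397 is tight.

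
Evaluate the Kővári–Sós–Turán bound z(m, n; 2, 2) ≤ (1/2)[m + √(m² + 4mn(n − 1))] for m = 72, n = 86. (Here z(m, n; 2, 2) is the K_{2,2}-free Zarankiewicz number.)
z(72, 86; 2, 2) ≤ (1/2)[72 + √(72² + 4·72·86·85)] = (1/2)[72 + √2110464] = 762.3718

Kővári–Sós–Turán: let r_1, ..., r_72 be the row sums and z = Σ r_i the total number of 1s. Each pair of columns can share at most one row with both entries 1 (else a 2×2 all-ones block appears), so Σ_i C(r_i, 2) ≤ C(86, 2) = 3655. By convexity Σ_i C(r_i, 2) ≥ 72·C(z/72, 2) = z(z − 72)/(2·72), giving z² − 72z − 72·86·85 ≤ 0 and hence z ≤ (1/2)[72 + √(5184 + 4·526320)] = (1/2)[72 + √2110464] ≈ (1/2)(72 + 1452.7436) = 762.3718.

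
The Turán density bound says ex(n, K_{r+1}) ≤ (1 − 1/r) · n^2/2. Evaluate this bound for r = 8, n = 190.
Turán density bound = (7/8) · 190^2/2 = 63175/4 ≈ 15793.75

Turán's theorem: ex(n, K_{r+1}) is achieved by the complete r-partite Turán graph T(n, r) with parts as balanced as possible, and is at most (1 − 1/r) · n^2/2. For r = 8, n = 190: the density bound is (7/8) · 36100/2 = 63175/4 ≈ 15793.75. The integer-valued extremum is e(T(190, 8)) = 15793, which is strictly less than the density bound 63175/4 since 8 ∤ 190 (the parts of T(190, 8) cannot all be equal).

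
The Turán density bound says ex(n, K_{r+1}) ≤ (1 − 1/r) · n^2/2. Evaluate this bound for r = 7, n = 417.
Turán density bound = (6/7) · 417^2/2 = 521667/7 ≈ 74523.8571

Turán's theorem: ex(n, K_{r+1}) is achieved by the complete r-partite Turán graph T(n, r) with parts as balanced as possible, and is at most (1 − 1/r) · n^2/2. For r = 7, n = 417: the density bound is (6/7) · 173889/2 = 521667/7 ≈ 74523.8571. The integer-valued extremum is e(T(417, 7)) = 74523, which is strictly less than the density bound 521667/7 since 7 ∤ 417 (the parts of T(417, 7) cannot all be equal).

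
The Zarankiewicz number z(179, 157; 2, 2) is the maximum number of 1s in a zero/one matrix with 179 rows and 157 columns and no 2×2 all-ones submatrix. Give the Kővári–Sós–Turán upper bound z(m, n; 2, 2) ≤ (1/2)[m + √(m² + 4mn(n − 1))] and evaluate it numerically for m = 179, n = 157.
z(179, 157; 2, 2) ≤ (1/2)[179 + √(179² + 4·179·157·156)] = (1/2)[179 + √17568313] = 2185.2286

Kővári–Sós–Turán: let r_1, ..., r_179 be the row sums and z = Σ r_i the total number of 1s. Each pair of columns can share at most one row with both entries 1 (else a 2×2 all-ones block appears), so Σ_i C(r_i, 2) ≤ C(157, 2) = 12246. By convexity Σ_i C(r_i, 2) ≥ 179·C(z/179, 2) = z(z − 179)/(2·179), giving z² − 179z − 179·157·156 ≤ 0 and hence z ≤ (1/2)[179 + √(32041 + 4·4384068)] = (1/2)[179 + √17568313] ≈ (1/2)(179 + 4191.4571) = 2185.2286.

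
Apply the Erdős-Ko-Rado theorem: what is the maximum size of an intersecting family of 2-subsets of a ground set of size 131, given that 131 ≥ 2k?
max |F| = C(130, 1) = 130

The Erdős-Ko-Rado theorem states: for n ≥ 2k, an intersecting family of k-subsets of an n-element set has size at most C(n − 1, k − 1), with equality for 'star' families {A ⊆ [n] : |A| = k, i ∈ A} (fix an element i). For n = 131, k = 2: C(130, 1) = 130.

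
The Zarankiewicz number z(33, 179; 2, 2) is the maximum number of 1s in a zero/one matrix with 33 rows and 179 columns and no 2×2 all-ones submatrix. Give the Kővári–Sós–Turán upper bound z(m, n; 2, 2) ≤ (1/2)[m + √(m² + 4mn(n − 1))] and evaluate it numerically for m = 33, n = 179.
z(33, 179; 2, 2) ≤ (1/2)[33 + √(33² + 4·33·179·178)] = (1/2)[33 + √4206873] = 1042.0332

Kővári–Sós–Turán: let r_1, ..., r_33 be the row sums and z = Σ r_i the total number of 1s. Each pair of columns can share at most one row with both entries 1 (else a 2×2 all-ones block appears), so Σ_i C(r_i, 2) ≤ C(179, 2) = 15931. By convexity Σ_i C(r_i, 2) ≥ 33·C(z/33, 2) = z(z − 33)/(2·33), giving z² − 33z − 33·179·178 ≤ 0 and hence z ≤ (1/2)[33 + √(1089 + 4·1051446)] = (1/2)[33 + √4206873] ≈ (1/2)(33 + 2051.0663) = 1042.0332.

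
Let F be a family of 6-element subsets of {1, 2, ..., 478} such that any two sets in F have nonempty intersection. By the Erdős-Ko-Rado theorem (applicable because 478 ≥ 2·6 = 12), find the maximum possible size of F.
max |F| = C(477, 5) = 201500986995

The Erdős-Ko-Rado theorem states: for n ≥ 2k, an intersecting family of k-subsets of an n-element set has size at most C(n − 1, k − 1), with equality for 'star' families {A ⊆ [n] : |A| = k, i ∈ A} (fix an element i). For n = 478, k = 6: C(477, 5) = 201500986995.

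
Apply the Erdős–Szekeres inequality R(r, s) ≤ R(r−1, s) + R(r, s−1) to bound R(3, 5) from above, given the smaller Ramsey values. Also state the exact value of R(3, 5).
R(3, 5) ≤ R(2, 5) + R(3, 4) = 5 + 9 = 14; exact value R(3, 5) = 14.

The Erdős–Szekeres recurrence R(r, s) ≤ R(r−1, s) + R(r, s−1) applied to (r, s) = (3, 5) gives
  R(3, 5) ≤ R(2, 5) + R(3, 4) = 5 + 9 = 14.
(Recall R(2, k) = k and R is symmetric.) Here the recurrence bound is tight: a matching lower-bound construction on K_{13} shows R(3, 5) > 13, so R(3, 5) = 14 exactly.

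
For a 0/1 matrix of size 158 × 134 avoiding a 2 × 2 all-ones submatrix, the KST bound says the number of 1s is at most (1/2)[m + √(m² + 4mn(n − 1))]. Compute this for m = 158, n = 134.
z(158, 134; 2, 2) ≤ (1/2)[158 + √(158² + 4·158·134·133)] = (1/2)[158 + √11288468] = 1758.9158

Kővári–Sós–Turán: let r_1, ..., r_158 be the row sums and z = Σ r_i the total number of 1s. Each pair of columns can share at most one row with both entries 1 (else a 2×2 all-ones block appears), so Σ_i C(r_i, 2) ≤ C(134, 2) = 8911. By convexity Σ_i C(r_i, 2) ≥ 158·C(z/158, 2) = z(z − 158)/(2·158), giving z² − 158z − 158·134·133 ≤ 0 and hence z ≤ (1/2)[158 + √(24964 + 4·2815876)] = (1/2)[158 + √11288468] ≈ (1/2)(158 + 3359.8315) = 1758.9158.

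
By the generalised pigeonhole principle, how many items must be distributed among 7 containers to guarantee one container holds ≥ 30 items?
n = (30 − 1)·7 + 1 = 204

By the generalised pigeonhole principle, to guarantee some box contains ≥ r objects we need more than (r − 1) · k objects total. Threshold: n = (r − 1) · k + 1. With r = 30 and k = 7: n = 29 · 7 + 1 = 203 + 1 = 204. For n = 203 = 29 · 7, we can put exactly 29 objects in every box, avoiding 30 in any single one — so 204 is tight.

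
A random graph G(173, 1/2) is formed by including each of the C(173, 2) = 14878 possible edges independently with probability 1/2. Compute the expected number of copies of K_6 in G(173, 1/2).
E[# K_6] = C(173, 6) · (1/2)^C(6, 2) = 34110106212 / 2^15 = 8527526553/8192 ≈ 1040957.831177

For each 6-subset S of vertices (there are C(173, 6) = 34110106212 such S), let X_S = 1 if S induces a K_6 (all C(6, 2) = 15 edges present). Then P(X_S = 1) = (1/2)^15 = 1/32768. By linearity of expectation, E[# K_6] = C(173, 6) · (1/2)^15 = 34110106212 / 32768 = 8527526553/8192 ≈ 1040957.831177.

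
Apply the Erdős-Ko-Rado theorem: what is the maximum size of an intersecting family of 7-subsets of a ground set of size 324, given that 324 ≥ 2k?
max |F| = C(323, 6) = 1505215602352

Erdős-Ko-Rado (1961): when n ≥ 2k, max |F| = C(n−1, k−1). The bound is attained by the star {A : i ∈ A} for any fixed i ∈ [n]. Here C(324−1, 7−1) = C(323, 6) = 1505215602352.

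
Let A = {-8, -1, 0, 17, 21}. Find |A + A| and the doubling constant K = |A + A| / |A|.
K = |A + A| / |A| = 15/5 = 3

Enumerate A + A = {a + b : a, b ∈ A}. With |A| = 5, there are |A|^2 = 25 ordered sum pairs; collecting distinct values, A + A = {-16, -9, -8, -2, -1, 0, 9, 13, 16, 17, 20, 21, 34, 38, 42}, so |A + A| = 15. Thus K = 15/5 = 3. For comparison, the minimum possible |A + A| over all 5-element sets is 2·5 − 1 = 9 (so min K = 9/5), attained only by arithmetic progressions.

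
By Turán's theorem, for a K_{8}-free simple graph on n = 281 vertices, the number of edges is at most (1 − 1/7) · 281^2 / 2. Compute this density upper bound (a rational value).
Turán density bound = (6/7) · 281^2/2 = 236883/7 ≈ 33840.4286

Turán's theorem: ex(n, K_{r+1}) is achieved by the complete r-partite Turán graph T(n, r) with parts as balanced as possible, and is at most (1 − 1/r) · n^2/2. For r = 7, n = 281: the density bound is (6/7) · 78961/2 = 236883/7 ≈ 33840.4286. The integer-valued extremum is e(T(281, 7)) = 33840, which is strictly less than the density bound 236883/7 since 7 ∤ 281 (the parts of T(281, 7) cannot all be equal).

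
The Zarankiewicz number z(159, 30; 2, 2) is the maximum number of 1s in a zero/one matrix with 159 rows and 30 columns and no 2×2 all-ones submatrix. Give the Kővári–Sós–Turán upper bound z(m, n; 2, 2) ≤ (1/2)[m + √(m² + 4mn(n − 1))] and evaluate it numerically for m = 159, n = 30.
z(159, 30; 2, 2) ≤ (1/2)[159 + √(159² + 4·159·30·29)] = (1/2)[159 + √578601] = 459.8291

Kővári–Sós–Turán: let r_1, ..., r_159 be the row sums and z = Σ r_i the total number of 1s. Each pair of columns can share at most one row with both entries 1 (else a 2×2 all-ones block appears), so Σ_i C(r_i, 2) ≤ C(30, 2) = 435. By convexity Σ_i C(r_i, 2) ≥ 159·C(z/159, 2) = z(z − 159)/(2·159), giving z² − 159z − 159·30·29 ≤ 0 and hence z ≤ (1/2)[159 + √(25281 + 4·138330)] = (1/2)[159 + √578601] ≈ (1/2)(159 + 760.6583) = 459.8291.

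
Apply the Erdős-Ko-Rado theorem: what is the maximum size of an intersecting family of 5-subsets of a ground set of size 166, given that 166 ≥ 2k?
max |F| = C(165, 4) = 29772765

The Erdős-Ko-Rado theorem states: for n ≥ 2k, an intersecting family of k-subsets of an n-element set has size at most C(n − 1, k − 1), with equality for 'star' families {A ⊆ [n] : |A| = k, i ∈ A} (fix an element i). For n = 166, k = 5: C(165, 4) = 29772765.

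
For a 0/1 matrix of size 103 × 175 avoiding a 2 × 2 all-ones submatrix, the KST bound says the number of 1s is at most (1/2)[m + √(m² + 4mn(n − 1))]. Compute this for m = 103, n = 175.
z(103, 175; 2, 2) ≤ (1/2)[103 + √(103² + 4·103·175·174)] = (1/2)[103 + √12556009] = 1823.223

Kővári–Sós–Turán: let r_1, ..., r_103 be the row sums and z = Σ r_i the total number of 1s. Each pair of columns can share at most one row with both entries 1 (else a 2×2 all-ones block appears), so Σ_i C(r_i, 2) ≤ C(175, 2) = 15225. By convexity Σ_i C(r_i, 2) ≥ 103·C(z/103, 2) = z(z − 103)/(2·103), giving z² − 103z − 103·175·174 ≤ 0 and hence z ≤ (1/2)[103 + √(10609 + 4·3136350)] = (1/2)[103 + √12556009] ≈ (1/2)(103 + 3543.4459) = 1823.223.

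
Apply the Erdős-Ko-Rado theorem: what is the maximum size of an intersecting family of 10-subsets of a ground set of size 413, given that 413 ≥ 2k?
max |F| = C(412, 9) = 863177604710689620

The Erdős-Ko-Rado theorem states: for n ≥ 2k, an intersecting family of k-subsets of an n-element set has size at most C(n − 1, k − 1), with equality for 'star' families {A ⊆ [n] : |A| = k, i ∈ A} (fix an element i). For n = 413, k = 10: C(412, 9) = 863177604710689620.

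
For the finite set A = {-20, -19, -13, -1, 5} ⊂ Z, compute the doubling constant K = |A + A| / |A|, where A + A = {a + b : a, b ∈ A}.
K = |A + A| / |A| = 14/5

Enumerate A + A = {a + b : a, b ∈ A}. With |A| = 5, there are |A|^2 = 25 ordered sum pairs; collecting distinct values, A + A = {-40, -39, -38, -33, -32, -26, -21, -20, -15, -14, -8, -2, 4, 10}, so |A + A| = 14. Thus K = 14/5. For comparison, the minimum possible |A + A| over all 5-element sets is 2·5 − 1 = 9 (so min K = 9/5), attained only by arithmetic progressions.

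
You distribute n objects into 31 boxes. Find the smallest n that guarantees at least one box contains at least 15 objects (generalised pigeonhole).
n = (15 − 1)·31 + 1 = 435

By the generalised pigeonhole principle, to guarantee some box contains ≥ r objects we need more than (r − 1) · k objects total. Threshold: n = (r − 1) · k + 1. With r = 15 and k = 31: n = 14 · 31 + 1 = 434 + 1 = 435. For n = 434 = 14 · 31, we can put exactly 14 objects in every box, avoiding 15 in any single one — so 435 is tight.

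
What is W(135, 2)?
W(135, 2) = 135 + 1 = 136

A 2-term AP is any pair of integers, so a monochromatic 2-AP exists iff some colour is used at least twice. With 135 colours, the colouring i ↦ i on {1, ..., 135} uses each colour once, avoiding any monochromatic pair, so W(135, 2) > 135. For {1, ..., 136}, pigeonhole forces two integers of the same colour, which form a monochromatic 2-AP. Hence W(135, 2) = 136.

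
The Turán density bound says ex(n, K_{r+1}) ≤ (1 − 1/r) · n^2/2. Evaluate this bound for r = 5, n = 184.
Turán density bound = (4/5) · 184^2/2 = 67712/5 ≈ 13542.4

Turán's theorem: ex(n, K_{r+1}) is achieved by the complete r-partite Turán graph T(n, r) with parts as balanced as possible, and is at most (1 − 1/r) · n^2/2. For r = 5, n = 184: the density bound is (4/5) · 33856/2 = 67712/5 ≈ 13542.4. The integer-valued extremum is e(T(184, 5)) = 13542, which is strictly less than the density bound 67712/5 since 5 ∤ 184 (the parts of T(184, 5) cannot all be equal).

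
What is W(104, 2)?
W(104, 2) = 104 + 1 = 105

A 2-term AP is any pair of integers, so a monochromatic 2-AP exists iff some colour is used at least twice. With 104 colours, the colouring i ↦ i on {1, ..., 104} uses each colour once, avoiding any monochromatic pair, so W(104, 2) > 104. For {1, ..., 105}, pigeonhole forces two integers of the same colour, which form a monochromatic 2-AP. Hence W(104, 2) = 105.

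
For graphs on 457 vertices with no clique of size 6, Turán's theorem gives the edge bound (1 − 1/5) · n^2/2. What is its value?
Turán density bound = (4/5) · 457^2/2 = 417698/5 ≈ 83539.6

Turán's theorem: ex(n, K_{r+1}) is achieved by the complete r-partite Turán graph T(n, r) with parts as balanced as possible, and is at most (1 − 1/r) · n^2/2. For r = 5, n = 457: the density bound is (4/5) · 208849/2 = 417698/5 ≈ 83539.6. The integer-valued extremum is e(T(457, 5)) = 83539, which is strictly less than the density bound 417698/5 since 5 ∤ 457 (the parts of T(457, 5) cannot all be equal).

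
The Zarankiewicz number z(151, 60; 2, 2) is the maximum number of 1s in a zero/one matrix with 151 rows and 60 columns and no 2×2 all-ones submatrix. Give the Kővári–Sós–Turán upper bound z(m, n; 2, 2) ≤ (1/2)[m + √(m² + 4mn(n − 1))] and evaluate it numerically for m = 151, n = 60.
z(151, 60; 2, 2) ≤ (1/2)[151 + √(151² + 4·151·60·59)] = (1/2)[151 + √2160961] = 810.5104

Kővári–Sós–Turán: let r_1, ..., r_151 be the row sums and z = Σ r_i the total number of 1s. Each pair of columns can share at most one row with both entries 1 (else a 2×2 all-ones block appears), so Σ_i C(r_i, 2) ≤ C(60, 2) = 1770. By convexity Σ_i C(r_i, 2) ≥ 151·C(z/151, 2) = z(z − 151)/(2·151), giving z² − 151z − 151·60·59 ≤ 0 and hence z ≤ (1/2)[151 + √(22801 + 4·534540)] = (1/2)[151 + √2160961] ≈ (1/2)(151 + 1470.0207) = 810.5104.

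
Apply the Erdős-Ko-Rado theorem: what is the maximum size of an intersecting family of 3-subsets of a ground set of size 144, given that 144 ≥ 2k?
max |F| = C(143, 2) = 10153

The Erdős-Ko-Rado theorem states: for n ≥ 2k, an intersecting family of k-subsets of an n-element set has size at most C(n − 1, k − 1), with equality for 'star' families {A ⊆ [n] : |A| = k, i ∈ A} (fix an element i). For n = 144, k = 3: C(143, 2) = 10153.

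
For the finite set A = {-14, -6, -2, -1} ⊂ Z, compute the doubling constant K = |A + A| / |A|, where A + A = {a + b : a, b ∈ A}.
K = |A + A| / |A| = 10/4 = 5/2

Enumerate A + A = {a + b : a, b ∈ A}. With |A| = 4, there are |A|^2 = 16 ordered sum pairs; collecting distinct values, A + A = {-28, -20, -16, -15, -12, -8, -7, -4, -3, -2}, so |A + A| = 10. Thus K = 10/4 = 5/2. For comparison, the minimum possible |A + A| over all 4-element sets is 2·4 − 1 = 7 (so min K = 7/4), attained only by arithmetic progressions.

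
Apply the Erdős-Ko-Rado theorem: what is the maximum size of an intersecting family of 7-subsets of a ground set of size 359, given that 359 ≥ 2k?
max |F| = C(358, 6) = 2803335422713

The Erdős-Ko-Rado theorem states: for n ≥ 2k, an intersecting family of k-subsets of an n-element set has size at most C(n − 1, k − 1), with equality for 'star' families {A ⊆ [n] : |A| = k, i ∈ A} (fix an element i). For n = 359, k = 7: C(358, 6) = 2803335422713.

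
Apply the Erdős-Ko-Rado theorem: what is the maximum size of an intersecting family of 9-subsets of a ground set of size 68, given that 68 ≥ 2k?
max |F| = C(67, 8) = 6522361560

The Erdős-Ko-Rado theorem states: for n ≥ 2k, an intersecting family of k-subsets of an n-element set has size at most C(n − 1, k − 1), with equality for 'star' families {A ⊆ [n] : |A| = k, i ∈ A} (fix an element i). For n = 68, k = 9: C(67, 8) = 6522361560.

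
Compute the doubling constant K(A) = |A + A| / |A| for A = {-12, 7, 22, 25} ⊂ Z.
K = |A + A| / |A| = 10/4 = 5/2

Enumerate A + A = {a + b : a, b ∈ A}. With |A| = 4, there are |A|^2 = 16 ordered sum pairs; collecting distinct values, A + A = {-24, -5, 10, 13, 14, 29, 32, 44, 47, 50}, so |A + A| = 10. Thus K = 10/4 = 5/2. For comparison, the minimum possible |A + A| over all 4-element sets is 2·4 − 1 = 7 (so min K = 7/4), attained only by arithmetic progressions.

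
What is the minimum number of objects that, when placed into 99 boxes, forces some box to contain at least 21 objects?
n = (21 − 1)·99 + 1 = 1981

By the generalised pigeonhole principle, to guarantee some box contains ≥ r objects we need more than (r − 1) · k objects total. Threshold: n = (r − 1) · k + 1. With r = 21 and k = 99: n = 20 · 99 + 1 = 1980 + 1 = 1981. For n = 1980 = 20 · 99, we can put exactly 20 objects in every box, avoiding 21 in any single one — so 1981 is tight.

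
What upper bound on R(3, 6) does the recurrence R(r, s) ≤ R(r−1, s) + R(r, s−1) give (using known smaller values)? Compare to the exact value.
R(3, 6) ≤ R(2, 6) + R(3, 5) = 6 + 14 = 20; exact value R(3, 6) = 18.

The Erdős–Szekeres recurrence R(r, s) ≤ R(r−1, s) + R(r, s−1) applied to (r, s) = (3, 6) gives
  R(3, 6) ≤ R(2, 6) + R(3, 5) = 6 + 14 = 20.
(Recall R(2, k) = k and R is symmetric.) The recurrence is not tight here (it gives 20, but the exact value is R(3, 6) = 18); the tight upper bound requires a sharper argument than the simple recurrence, combined with a lower-bound construction on K_{17}.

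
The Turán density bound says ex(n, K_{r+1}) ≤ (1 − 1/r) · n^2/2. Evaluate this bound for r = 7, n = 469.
Turán density bound = (6/7) · 469^2/2 = 94269

Turán's theorem: ex(n, K_{r+1}) is achieved by the complete r-partite Turán graph T(n, r) with parts as balanced as possible, and is at most (1 − 1/r) · n^2/2. For r = 7, n = 469: the density bound is (6/7) · 219961/2 = 94269. Since 7 ∣ 469, the Turán graph T(469, 7) has parts of equal size 67, and its edge count e(T(469, 7)) = 94269 attains the density bound exactly.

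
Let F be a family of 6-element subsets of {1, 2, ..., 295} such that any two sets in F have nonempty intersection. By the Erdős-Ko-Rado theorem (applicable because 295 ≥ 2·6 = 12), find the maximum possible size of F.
max |F| = C(294, 5) = 17689173558

Erdős-Ko-Rado (1961): when n ≥ 2k, max |F| = C(n−1, k−1). The bound is attained by the star {A : i ∈ A} for any fixed i ∈ [n]. Here C(295−1, 6−1) = C(294, 5) = 17689173558.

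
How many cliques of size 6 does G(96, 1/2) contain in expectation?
E[# K_6] = C(96, 6) · (1/2)^C(6, 2) = 927048304 / 2^15 = 57940519/2048 ≈ 28291.269043

For each 6-subset S of vertices (there are C(96, 6) = 927048304 such S), let X_S = 1 if S induces a K_6 (all C(6, 2) = 15 edges present). Then P(X_S = 1) = (1/2)^15 = 1/32768. By linearity of expectation, E[# K_6] = C(96, 6) · (1/2)^15 = 927048304 / 32768 = 57940519/2048 ≈ 28291.269043.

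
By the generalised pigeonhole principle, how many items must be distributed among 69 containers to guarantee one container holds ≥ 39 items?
n = (39 − 1)·69 + 1 = 2623

By the generalised pigeonhole principle, to guarantee some box contains ≥ r objects we need more than (r − 1) · k objects total. Threshold: n = (r − 1) · k + 1. With r = 39 and k = 69: n = 38 · 69 + 1 = 2622 + 1 = 2623. For n = 2622 = 38 · 69, we can put exactly 38 objects in every box, avoiding 39 in any single one — so 2623 is tight.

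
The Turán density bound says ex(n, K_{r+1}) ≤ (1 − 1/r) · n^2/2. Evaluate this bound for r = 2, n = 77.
Turán density bound = (1/2) · 77^2/2 = 5929/4 ≈ 1482.25

Turán's theorem: ex(n, K_{r+1}) is achieved by the complete r-partite Turán graph T(n, r) with parts as balanced as possible, and is at most (1 − 1/r) · n^2/2. For r = 2, n = 77: the density bound is (1/2) · 5929/2 = 5929/4 ≈ 1482.25. The integer-valued extremum is e(T(77, 2)) = 1482, which is strictly less than the density bound 5929/4 since 2 ∤ 77 (the parts of T(77, 2) cannot all be equal).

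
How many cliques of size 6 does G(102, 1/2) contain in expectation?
E[# K_6] = C(102, 6) · (1/2)^C(6, 2) = 1346548665 / 2^15 ≈ 41093.404083

For each 6-subset S of vertices (there are C(102, 6) = 1346548665 such S), let X_S = 1 if S induces a K_6 (all C(6, 2) = 15 edges present). Then P(X_S = 1) = (1/2)^15 = 1/32768. By linearity of expectation, E[# K_6] = C(102, 6) · (1/2)^15 = 1346548665 / 32768 ≈ 41093.404083.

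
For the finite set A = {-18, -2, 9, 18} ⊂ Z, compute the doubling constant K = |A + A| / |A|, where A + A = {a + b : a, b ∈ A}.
K = |A + A| / |A| = 10/4 = 5/2

Enumerate A + A = {a + b : a, b ∈ A}. With |A| = 4, there are |A|^2 = 16 ordered sum pairs; collecting distinct values, A + A = {-36, -20, -9, -4, 0, 7, 16, 18, 27, 36}, so |A + A| = 10. Thus K = 10/4 = 5/2. For comparison, the minimum possible |A + A| over all 4-element sets is 2·4 − 1 = 7 (so min K = 7/4), attained only by arithmetic progressions.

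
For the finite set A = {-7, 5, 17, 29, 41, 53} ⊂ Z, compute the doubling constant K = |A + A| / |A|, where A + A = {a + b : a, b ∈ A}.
K = |A + A| / |A| = 11/6

Enumerate A + A = {a + b : a, b ∈ A}. With |A| = 6, there are |A|^2 = 36 ordered sum pairs; collecting distinct values, A + A = {-14, -2, 10, 22, 34, 46, 58, 70, 82, 94, 106}, so |A + A| = 11. Thus K = 11/6. Here |A + A| = 2|A| − 1 = 11, the minimum possible — so K = 11/6 is minimal, which holds iff A is an arithmetic progression.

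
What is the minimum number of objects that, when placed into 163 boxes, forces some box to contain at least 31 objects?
n = (31 − 1)·163 + 1 = 4891

By the generalised pigeonhole principle, to guarantee some box contains ≥ r objects we need more than (r − 1) · k objects total. Threshold: n = (r − 1) · k + 1. With r = 31 and k = 163: n = 30 · 163 + 1 = 4890 + 1 = 4891. For n = 4890 = 30 · 163, we can put exactly 30 objects in every box, avoiding 31 in any single one — so 4891 is tight.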